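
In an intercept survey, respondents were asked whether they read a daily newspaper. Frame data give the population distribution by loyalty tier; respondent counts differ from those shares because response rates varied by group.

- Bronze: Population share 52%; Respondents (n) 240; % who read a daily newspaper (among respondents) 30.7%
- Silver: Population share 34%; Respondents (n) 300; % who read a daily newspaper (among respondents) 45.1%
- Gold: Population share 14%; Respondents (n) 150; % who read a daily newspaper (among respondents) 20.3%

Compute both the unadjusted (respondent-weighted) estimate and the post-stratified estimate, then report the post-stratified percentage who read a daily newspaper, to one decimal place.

34.1%

Naive respondent-only estimate (weights = respondent counts):
  (240/690)×30.7 + (300/690)×45.1 + (150/690)×20.3 = 34.7%
Reweighting by population loyalty tier shares:
  0.52×30.7 + 0.34×45.1 + 0.14×20.3 = 34.14%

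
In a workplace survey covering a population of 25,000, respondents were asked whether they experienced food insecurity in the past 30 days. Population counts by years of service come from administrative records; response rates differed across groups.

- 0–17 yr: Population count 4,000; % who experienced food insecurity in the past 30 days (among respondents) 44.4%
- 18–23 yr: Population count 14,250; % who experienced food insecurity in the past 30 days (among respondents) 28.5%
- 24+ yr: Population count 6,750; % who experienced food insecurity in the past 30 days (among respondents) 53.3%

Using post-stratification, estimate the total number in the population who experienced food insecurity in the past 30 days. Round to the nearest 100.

9,400

Apply each group's respondent rate to its population count:
  0–17 yr: 4,000 × 44.4% = 1776
  18–23 yr: 14,250 × 28.5% = 4061.25
  24+ yr: 6,750 × 53.3% = 3597.75
Estimated total = 9435 → 9,400.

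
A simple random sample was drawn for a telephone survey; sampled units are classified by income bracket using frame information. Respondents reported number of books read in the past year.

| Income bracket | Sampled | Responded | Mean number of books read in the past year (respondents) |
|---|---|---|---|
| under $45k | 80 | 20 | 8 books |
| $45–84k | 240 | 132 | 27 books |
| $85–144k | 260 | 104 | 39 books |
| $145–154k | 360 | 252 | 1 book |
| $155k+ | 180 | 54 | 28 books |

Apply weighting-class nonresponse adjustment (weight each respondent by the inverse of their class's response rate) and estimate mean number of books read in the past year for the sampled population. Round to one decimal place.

Class response rates: under $45k 20/80 = 25%, $45–84k 132/240 = 55%, $85–144k 104/260 = 40%, $145–154k 252/360 = 70%, $155k+ 54/180 = 30%.
Inverse-response-rate weighting restores each class to its sampled count, so class totals weight by n_sampled:
  under $45k: 80 × 8 = 640
  $45–84k: 240 × 27 = 6480
  $85–144k: 260 × 39 = 10,140
  $145–154k: 360 × 1 = 360
  $155k+: 180 × 28 = 5040
Adjusted estimate = 22,660 / 1,120 = 20.2321 → 20.2.

20.2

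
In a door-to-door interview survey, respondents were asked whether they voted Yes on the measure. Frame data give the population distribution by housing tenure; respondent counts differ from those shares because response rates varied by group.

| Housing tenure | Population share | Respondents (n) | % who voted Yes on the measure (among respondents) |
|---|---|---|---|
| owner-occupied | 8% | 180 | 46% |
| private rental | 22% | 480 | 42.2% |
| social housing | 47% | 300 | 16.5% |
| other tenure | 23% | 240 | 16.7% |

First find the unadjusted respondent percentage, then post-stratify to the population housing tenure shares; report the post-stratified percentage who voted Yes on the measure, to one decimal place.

Naive respondent-only estimate (weights = respondent counts):
  (180/1200)×46 + (480/1200)×42.2 + (300/1200)×16.5 + (240/1200)×16.7 = 31.245%
Post-stratified estimate weights by population shares:
  0.08×46 + 0.22×42.2 + 0.47×16.5 + 0.23×16.7 = 24.56%

24.6%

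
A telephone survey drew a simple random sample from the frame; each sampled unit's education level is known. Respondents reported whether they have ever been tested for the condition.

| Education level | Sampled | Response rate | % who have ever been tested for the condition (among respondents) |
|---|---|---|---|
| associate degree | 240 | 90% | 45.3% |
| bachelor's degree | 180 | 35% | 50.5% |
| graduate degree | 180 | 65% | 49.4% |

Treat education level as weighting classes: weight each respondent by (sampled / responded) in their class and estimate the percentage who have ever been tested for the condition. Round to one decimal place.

48.1%

Inverse-response-rate weighting restores each class to its sampled count, so class totals weight by n_sampled:
  associate degree: 240 × 45.3 = 10,872
  bachelor's degree: 180 × 50.5 = 9090
  graduate degree: 180 × 49.4 = 8892
Adjusted estimate = 28,854 / 600 = 48.09 → 48.1%.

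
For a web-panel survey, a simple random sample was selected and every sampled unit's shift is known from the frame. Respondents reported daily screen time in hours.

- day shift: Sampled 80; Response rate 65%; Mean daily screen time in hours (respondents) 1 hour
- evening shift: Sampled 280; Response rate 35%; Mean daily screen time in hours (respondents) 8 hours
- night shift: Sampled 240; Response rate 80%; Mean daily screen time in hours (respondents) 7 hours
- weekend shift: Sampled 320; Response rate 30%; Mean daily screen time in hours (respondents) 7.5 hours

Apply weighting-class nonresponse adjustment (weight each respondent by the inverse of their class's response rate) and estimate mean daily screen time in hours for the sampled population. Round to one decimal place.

7.0

With weight = n_sampled/n_responded per class, the weighted class total is n_sampled:
  day shift: 80 × 1 = 80
  evening shift: 280 × 8 = 2240
  night shift: 240 × 7 = 1680
  weekend shift: 320 × 7.5 = 2400
Adjusted estimate = 6400 / 920 = 6.95652 → 7.0.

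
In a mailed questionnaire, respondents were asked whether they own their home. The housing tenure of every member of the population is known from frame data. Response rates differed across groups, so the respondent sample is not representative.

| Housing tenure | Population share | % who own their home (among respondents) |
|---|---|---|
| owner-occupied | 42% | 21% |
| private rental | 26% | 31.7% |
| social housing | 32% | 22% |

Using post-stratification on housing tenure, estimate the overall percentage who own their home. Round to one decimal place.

Weight each group's respondent value by its population share:
  owner-occupied: 0.42 × 21 = 8.82
  private rental: 0.26 × 31.7 = 8.242
  social housing: 0.32 × 22 = 7.04
Post-stratified estimate = 24.102 → 24.1%.

24.1%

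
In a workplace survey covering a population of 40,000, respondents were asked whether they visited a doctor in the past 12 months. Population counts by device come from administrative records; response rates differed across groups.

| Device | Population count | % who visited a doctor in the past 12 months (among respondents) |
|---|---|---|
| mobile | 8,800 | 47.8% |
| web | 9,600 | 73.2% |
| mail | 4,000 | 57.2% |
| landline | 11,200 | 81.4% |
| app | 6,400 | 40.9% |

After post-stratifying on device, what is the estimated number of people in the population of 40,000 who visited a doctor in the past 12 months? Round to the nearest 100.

25,300

Each cell contributes its population count × the respondent rate:
  mobile: 8,800 × 47.8% = 4206.4
  web: 9,600 × 73.2% = 7027.2
  mail: 4,000 × 57.2% = 2288
  landline: 11,200 × 81.4% = 9116.8
  app: 6,400 × 40.9% = 2617.6
Estimated total = 25,256 → 25,300.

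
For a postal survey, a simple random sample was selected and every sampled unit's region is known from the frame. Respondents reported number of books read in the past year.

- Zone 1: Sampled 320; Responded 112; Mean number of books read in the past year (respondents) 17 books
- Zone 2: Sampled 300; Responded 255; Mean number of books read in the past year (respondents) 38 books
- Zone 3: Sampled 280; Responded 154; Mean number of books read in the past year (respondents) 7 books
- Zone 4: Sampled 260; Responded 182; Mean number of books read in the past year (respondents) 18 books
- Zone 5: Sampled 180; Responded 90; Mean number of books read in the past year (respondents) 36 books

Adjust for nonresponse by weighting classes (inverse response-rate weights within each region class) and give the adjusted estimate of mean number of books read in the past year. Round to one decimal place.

Response rates by class: Zone 1 112/320 = 35%, Zone 2 255/300 = 85%, Zone 3 154/280 = 55%, Zone 4 182/260 = 70%, Zone 5 90/180 = 50%.
Weighting each respondent by the inverse class response rate inflates each class back to its sampled size, so the class weight is n_sampled:
  Zone 1: 320 × 17 = 5440
  Zone 2: 300 × 38 = 11,400
  Zone 3: 280 × 7 = 1960
  Zone 4: 260 × 18 = 4680
  Zone 5: 180 × 36 = 6480
Adjusted estimate = 29,960 / 1,340 = 22.3582 → 22.4.

22.4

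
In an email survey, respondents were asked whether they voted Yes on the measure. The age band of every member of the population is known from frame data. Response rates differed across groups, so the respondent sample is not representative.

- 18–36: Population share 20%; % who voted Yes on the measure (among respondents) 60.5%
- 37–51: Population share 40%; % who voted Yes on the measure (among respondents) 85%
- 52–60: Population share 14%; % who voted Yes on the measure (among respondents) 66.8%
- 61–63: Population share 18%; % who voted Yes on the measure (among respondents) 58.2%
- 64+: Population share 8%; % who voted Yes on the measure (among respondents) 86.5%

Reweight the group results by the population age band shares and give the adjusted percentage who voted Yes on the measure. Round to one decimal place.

Post-stratification weights by population share, not respondent share:
  18–36: 0.2 × 60.5 = 12.1
  37–51: 0.4 × 85 = 34
  52–60: 0.14 × 66.8 = 9.352
  61–63: 0.18 × 58.2 = 10.476
  64+: 0.08 × 86.5 = 6.92
Post-stratified estimate = 72.848 → 72.8%.

72.8%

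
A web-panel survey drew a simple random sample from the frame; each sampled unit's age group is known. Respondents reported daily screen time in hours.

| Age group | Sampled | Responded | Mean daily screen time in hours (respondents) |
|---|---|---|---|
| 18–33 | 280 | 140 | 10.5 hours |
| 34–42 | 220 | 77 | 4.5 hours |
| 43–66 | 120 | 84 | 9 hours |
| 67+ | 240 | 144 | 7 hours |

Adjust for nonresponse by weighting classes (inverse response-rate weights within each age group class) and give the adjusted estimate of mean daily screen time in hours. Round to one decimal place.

7.8

Class response rates: 18–33 140/280 = 50%, 34–42 77/220 = 35%, 43–66 84/120 = 70%, 67+ 144/240 = 60%.
Each respondent's weight = sampled/responded in their class; summing within a class gives n_sampled, so:
  18–33: 280 × 10.5 = 2940
  34–42: 220 × 4.5 = 990
  43–66: 120 × 9 = 1080
  67+: 240 × 7 = 1680
Adjusted estimate = 6690 / 860 = 7.77907 → 7.8.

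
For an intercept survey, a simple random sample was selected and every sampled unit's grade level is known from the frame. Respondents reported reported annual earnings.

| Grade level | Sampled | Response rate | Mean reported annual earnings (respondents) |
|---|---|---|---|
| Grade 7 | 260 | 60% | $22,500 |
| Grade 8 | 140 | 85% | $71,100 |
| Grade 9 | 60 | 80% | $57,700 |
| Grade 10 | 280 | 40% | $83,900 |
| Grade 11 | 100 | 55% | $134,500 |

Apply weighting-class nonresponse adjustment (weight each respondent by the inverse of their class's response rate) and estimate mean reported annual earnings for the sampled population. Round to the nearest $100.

$66,900

With weight = n_sampled/n_responded per class, the weighted class total is n_sampled:
  Grade 7: 260 × 22,500 = 5,850,000
  Grade 8: 140 × 71,100 = 9,954,000
  Grade 9: 60 × 57,700 = 3,462,000
  Grade 10: 280 × 83,900 = 23,492,000
  Grade 11: 100 × 134,500 = 13,450,000
Adjusted estimate = 56,208,000 / 840 = 66914.3 → $66,900.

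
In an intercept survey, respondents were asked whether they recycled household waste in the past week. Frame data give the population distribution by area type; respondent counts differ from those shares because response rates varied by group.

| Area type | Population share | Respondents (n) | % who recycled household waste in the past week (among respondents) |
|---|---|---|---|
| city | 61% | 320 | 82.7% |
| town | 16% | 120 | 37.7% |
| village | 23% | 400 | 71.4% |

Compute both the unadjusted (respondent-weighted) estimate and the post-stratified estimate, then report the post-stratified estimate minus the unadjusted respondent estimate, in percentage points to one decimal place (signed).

Without adjustment, the pooled respondent share is:
  (320/840)×82.7 + (120/840)×37.7 + (400/840)×71.4 = 70.8905%
Post-stratifying to population shares instead:
  0.61×82.7 + 0.16×37.7 + 0.23×71.4 = 72.901%
Difference = 72.901 − 70.8905 = 2.0105 pp.

+2.0 percentage points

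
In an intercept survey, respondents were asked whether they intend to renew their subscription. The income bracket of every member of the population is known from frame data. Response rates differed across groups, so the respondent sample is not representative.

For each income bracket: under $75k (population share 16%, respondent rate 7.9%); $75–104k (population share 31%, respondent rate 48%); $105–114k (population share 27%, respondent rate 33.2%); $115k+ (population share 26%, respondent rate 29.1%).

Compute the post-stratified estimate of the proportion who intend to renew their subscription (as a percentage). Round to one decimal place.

Weight each group's respondent value by its population share:
  under $75k: 0.16 × 7.9 = 1.264
  $75–104k: 0.31 × 48 = 14.88
  $105–114k: 0.27 × 33.2 = 8.964
  $115k+: 0.26 × 29.1 = 7.566
Post-stratified estimate = 32.674 → 32.7%.

32.7%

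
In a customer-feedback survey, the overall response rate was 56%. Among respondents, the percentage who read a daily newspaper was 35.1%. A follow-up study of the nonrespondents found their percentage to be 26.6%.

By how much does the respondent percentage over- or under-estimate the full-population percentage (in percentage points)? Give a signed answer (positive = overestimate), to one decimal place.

+3.7 percentage points

Nonresponse fraction = 1 − 0.56 = 0.44.
Bias = (nonresponse fraction) × (respondent percentage − nonrespondent percentage)
     = 0.44 × (35.1 − 26.6) = 0.44 × 8.5 = 3.74.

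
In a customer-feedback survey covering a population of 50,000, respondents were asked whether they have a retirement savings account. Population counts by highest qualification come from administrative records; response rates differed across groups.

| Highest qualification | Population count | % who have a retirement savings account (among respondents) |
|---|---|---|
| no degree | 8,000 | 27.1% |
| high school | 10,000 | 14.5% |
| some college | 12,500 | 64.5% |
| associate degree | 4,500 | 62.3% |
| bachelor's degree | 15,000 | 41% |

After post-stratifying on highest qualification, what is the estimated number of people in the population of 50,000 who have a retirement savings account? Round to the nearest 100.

Estimated count per cell = population count × respondent percentage:
  no degree: 8,000 × 27.1% = 2168
  high school: 10,000 × 14.5% = 1450
  some college: 12,500 × 64.5% = 8062.5
  associate degree: 4,500 × 62.3% = 2803.5
  bachelor's degree: 15,000 × 41% = 6150
Estimated total = 20,634 → 20,600.

20,600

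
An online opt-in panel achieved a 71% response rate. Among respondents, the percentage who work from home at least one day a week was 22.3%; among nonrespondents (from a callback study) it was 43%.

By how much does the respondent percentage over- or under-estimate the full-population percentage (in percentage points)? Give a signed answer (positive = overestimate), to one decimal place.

Nonresponse fraction = 1 − 0.71 = 0.29.
Bias = (nonresponse fraction) × (respondent percentage − nonrespondent percentage)
     = 0.29 × (22.3 − 43) = 0.29 × -20.7 = -6.003.

-6.0 percentage points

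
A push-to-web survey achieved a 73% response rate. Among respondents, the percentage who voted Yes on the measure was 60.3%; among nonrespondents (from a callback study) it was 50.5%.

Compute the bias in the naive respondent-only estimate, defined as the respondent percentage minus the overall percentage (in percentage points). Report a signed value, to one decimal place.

+2.6 percentage points

Nonresponse fraction = 1 − 0.73 = 0.27.
Bias = (nonresponse fraction) × (respondent percentage − nonrespondent percentage)
     = 0.27 × (60.3 − 50.5) = 0.27 × 9.8 = 2.646.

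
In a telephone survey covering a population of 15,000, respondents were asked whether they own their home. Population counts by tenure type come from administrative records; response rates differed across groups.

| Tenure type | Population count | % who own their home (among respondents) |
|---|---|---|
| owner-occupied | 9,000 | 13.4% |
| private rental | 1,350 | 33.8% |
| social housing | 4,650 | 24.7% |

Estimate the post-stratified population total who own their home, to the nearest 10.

2,810

Estimated count per cell = population count × respondent percentage:
  owner-occupied: 9,000 × 13.4% = 1206
  private rental: 1,350 × 33.8% = 456.3
  social housing: 4,650 × 24.7% = 1148.55
Estimated total = 2810.85 → 2,810.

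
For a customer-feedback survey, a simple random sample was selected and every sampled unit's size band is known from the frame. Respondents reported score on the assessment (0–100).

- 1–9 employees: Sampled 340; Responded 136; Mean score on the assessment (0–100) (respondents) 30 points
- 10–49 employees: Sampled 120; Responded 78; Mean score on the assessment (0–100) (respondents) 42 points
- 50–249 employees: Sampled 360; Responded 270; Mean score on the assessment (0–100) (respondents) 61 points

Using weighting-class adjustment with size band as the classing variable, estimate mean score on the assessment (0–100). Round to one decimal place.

45.4

Class response rates: 1–9 employees 136/340 = 40%, 10–49 employees 78/120 = 65%, 50–249 employees 270/360 = 75%.
Weighting each respondent by the inverse class response rate inflates each class back to its sampled size, so the class weight is n_sampled:
  1–9 employees: 340 × 30 = 10,200
  10–49 employees: 120 × 42 = 5040
  50–249 employees: 360 × 61 = 21,960
Adjusted estimate = 37,200 / 820 = 45.3659 → 45.4.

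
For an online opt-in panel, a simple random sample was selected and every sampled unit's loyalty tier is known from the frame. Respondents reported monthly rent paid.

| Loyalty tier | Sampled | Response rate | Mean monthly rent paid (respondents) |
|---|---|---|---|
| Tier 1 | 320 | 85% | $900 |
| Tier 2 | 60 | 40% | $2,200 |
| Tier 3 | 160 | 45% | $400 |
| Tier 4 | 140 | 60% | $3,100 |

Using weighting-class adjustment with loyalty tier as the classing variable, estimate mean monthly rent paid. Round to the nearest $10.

$1,350

Each respondent's weight = sampled/responded in their class; summing within a class gives n_sampled, so:
  Tier 1: 320 × 900 = 288,000
  Tier 2: 60 × 2200 = 132,000
  Tier 3: 160 × 400 = 64,000
  Tier 4: 140 × 3100 = 434,000
Adjusted estimate = 918,000 / 680 = 1350 → $1,350.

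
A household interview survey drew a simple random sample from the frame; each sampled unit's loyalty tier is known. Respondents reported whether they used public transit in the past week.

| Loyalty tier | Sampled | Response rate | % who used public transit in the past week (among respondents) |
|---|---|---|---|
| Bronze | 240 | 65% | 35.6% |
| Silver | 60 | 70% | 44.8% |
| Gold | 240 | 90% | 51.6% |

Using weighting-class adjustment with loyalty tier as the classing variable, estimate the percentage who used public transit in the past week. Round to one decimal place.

43.7%

Inverse-response-rate weighting restores each class to its sampled count, so class totals weight by n_sampled:
  Bronze: 240 × 35.6 = 8544
  Silver: 60 × 44.8 = 2688
  Gold: 240 × 51.6 = 12,384
Adjusted estimate = 23,616 / 540 = 43.7333 → 43.7%.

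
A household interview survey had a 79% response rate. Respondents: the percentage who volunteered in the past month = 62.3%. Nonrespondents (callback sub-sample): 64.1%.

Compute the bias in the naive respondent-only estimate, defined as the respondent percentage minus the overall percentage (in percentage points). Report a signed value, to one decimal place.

Nonresponse fraction = 1 − 0.79 = 0.21.
Bias = (nonresponse fraction) × (respondent percentage − nonrespondent percentage)
     = 0.21 × (62.3 − 64.1) = 0.21 × -1.8 = -0.378.

-0.4 percentage points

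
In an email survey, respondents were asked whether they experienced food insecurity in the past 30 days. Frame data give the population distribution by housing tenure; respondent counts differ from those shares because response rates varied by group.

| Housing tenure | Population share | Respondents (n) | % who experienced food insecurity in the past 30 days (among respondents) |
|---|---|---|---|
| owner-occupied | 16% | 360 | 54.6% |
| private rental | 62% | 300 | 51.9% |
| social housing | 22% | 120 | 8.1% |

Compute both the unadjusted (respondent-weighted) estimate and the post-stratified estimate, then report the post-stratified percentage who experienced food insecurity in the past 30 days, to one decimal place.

Naive respondent-only estimate (weights = respondent counts):
  (360/780)×54.6 + (300/780)×51.9 + (120/780)×8.1 = 46.4077%
Post-stratified estimate weights by population shares:
  0.16×54.6 + 0.62×51.9 + 0.22×8.1 = 42.696%

42.7%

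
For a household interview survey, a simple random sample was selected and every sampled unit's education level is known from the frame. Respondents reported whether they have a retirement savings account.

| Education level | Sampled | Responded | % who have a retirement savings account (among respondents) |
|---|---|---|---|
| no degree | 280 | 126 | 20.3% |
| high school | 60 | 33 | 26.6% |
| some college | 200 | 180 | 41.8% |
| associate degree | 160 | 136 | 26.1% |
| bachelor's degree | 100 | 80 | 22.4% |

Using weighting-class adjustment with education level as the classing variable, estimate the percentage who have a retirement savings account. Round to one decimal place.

Response rates by class: no degree 126/280 = 45%, high school 33/60 = 55%, some college 180/200 = 90%, associate degree 136/160 = 85%, bachelor's degree 80/100 = 80%.
Each respondent's weight = sampled/responded in their class; summing within a class gives n_sampled, so:
  no degree: 280 × 20.3 = 5684
  high school: 60 × 26.6 = 1596
  some college: 200 × 41.8 = 8360
  associate degree: 160 × 26.1 = 4176
  bachelor's degree: 100 × 22.4 = 2240
Adjusted estimate = 22,056 / 800 = 27.57 → 27.6%.

27.6%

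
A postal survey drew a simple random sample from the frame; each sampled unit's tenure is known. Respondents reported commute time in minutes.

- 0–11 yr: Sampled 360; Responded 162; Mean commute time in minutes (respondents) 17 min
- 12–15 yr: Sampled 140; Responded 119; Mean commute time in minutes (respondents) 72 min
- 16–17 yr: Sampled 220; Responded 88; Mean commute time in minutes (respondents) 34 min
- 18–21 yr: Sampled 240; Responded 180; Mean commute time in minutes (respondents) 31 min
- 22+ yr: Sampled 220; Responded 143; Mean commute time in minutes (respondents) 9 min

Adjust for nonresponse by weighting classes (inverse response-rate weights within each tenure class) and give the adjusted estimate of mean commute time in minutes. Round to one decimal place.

Response rates by class: 0–11 yr 162/360 = 45%, 12–15 yr 119/140 = 85%, 16–17 yr 88/220 = 40%, 18–21 yr 180/240 = 75%, 22+ yr 143/220 = 65%.
Each respondent's weight = sampled/responded in their class; summing within a class gives n_sampled, so:
  0–11 yr: 360 × 17 = 6120
  12–15 yr: 140 × 72 = 10,080
  16–17 yr: 220 × 34 = 7480
  18–21 yr: 240 × 31 = 7440
  22+ yr: 220 × 9 = 1980
Adjusted estimate = 33,100 / 1,180 = 28.0508 → 28.1.

28.1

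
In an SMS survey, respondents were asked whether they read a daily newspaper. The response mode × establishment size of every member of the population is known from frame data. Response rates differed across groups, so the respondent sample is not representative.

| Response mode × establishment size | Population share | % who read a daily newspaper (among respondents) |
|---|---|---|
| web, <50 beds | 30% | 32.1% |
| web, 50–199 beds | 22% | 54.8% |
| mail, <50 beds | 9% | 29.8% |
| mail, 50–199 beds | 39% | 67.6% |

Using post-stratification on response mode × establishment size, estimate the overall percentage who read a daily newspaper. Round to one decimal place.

50.7%

Weight each group's respondent value by its population share:
  web, <50 beds: 0.3 × 32.1 = 9.63
  web, 50–199 beds: 0.22 × 54.8 = 12.056
  mail, <50 beds: 0.09 × 29.8 = 2.682
  mail, 50–199 beds: 0.39 × 67.6 = 26.364
Post-stratified estimate = 50.732 → 50.7%.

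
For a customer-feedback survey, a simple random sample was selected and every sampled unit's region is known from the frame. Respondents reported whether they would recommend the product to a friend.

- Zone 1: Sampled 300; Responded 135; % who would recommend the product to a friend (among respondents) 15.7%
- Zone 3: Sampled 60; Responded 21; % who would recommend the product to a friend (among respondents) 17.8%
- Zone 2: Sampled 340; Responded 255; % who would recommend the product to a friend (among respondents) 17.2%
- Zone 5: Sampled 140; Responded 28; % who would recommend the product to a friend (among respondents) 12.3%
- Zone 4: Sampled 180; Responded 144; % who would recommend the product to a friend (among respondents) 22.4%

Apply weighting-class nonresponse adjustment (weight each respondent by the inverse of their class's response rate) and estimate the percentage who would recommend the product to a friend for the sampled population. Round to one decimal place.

17.0%

Class response rates: Zone 1 135/300 = 45%, Zone 3 21/60 = 35%, Zone 2 255/340 = 75%, Zone 5 28/140 = 20%, Zone 4 144/180 = 80%.
Inverse-response-rate weighting restores each class to its sampled count, so class totals weight by n_sampled:
  Zone 1: 300 × 15.7 = 4710
  Zone 3: 60 × 17.8 = 1068
  Zone 2: 340 × 17.2 = 5848
  Zone 5: 140 × 12.3 = 1722
  Zone 4: 180 × 22.4 = 4032
Adjusted estimate = 17,380 / 1,020 = 17.0392 → 17.0%.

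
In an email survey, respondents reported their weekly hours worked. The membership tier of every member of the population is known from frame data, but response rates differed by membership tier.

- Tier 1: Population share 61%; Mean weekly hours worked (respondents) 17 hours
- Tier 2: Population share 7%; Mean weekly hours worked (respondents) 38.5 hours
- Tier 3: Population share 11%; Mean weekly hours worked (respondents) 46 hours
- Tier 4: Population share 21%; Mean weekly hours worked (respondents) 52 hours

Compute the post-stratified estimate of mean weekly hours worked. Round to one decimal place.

Weight each group's respondent value by its population share:
  Tier 1: 0.61 × 17 = 10.37
  Tier 2: 0.07 × 38.5 = 2.695
  Tier 3: 0.11 × 46 = 5.06
  Tier 4: 0.21 × 52 = 10.92
Post-stratified estimate = 29.045 → 29.0.

29.0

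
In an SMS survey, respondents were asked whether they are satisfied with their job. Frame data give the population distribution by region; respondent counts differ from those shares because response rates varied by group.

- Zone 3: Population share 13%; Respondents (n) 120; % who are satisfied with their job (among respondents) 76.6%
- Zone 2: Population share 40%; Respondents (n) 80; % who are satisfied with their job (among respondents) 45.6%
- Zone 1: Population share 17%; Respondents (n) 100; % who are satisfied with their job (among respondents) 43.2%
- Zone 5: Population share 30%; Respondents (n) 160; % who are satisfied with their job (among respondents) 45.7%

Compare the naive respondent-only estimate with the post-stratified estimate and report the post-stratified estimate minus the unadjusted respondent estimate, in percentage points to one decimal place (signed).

Naive respondent-only estimate (weights = respondent counts):
  (120/460)×76.6 + (80/460)×45.6 + (100/460)×43.2 + (160/460)×45.7 = 53.2%
Post-stratified estimate weights by population shares:
  0.13×76.6 + 0.4×45.6 + 0.17×43.2 + 0.3×45.7 = 49.252%
Difference = 49.252 − 53.2 = -3.948 pp.

-3.9 percentage points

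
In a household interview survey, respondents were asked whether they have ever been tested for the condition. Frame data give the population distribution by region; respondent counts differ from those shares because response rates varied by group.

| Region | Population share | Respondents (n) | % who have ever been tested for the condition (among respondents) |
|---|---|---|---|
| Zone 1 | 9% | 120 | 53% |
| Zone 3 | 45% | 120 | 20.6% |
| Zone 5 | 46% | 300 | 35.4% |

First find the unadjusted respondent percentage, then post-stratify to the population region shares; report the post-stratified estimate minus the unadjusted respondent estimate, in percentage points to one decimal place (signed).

-5.7 percentage points

Unadjusted (pooled respondent) estimate weights by respondent counts:
  (120/540)×53 + (120/540)×20.6 + (300/540)×35.4 = 36.0222%
Post-stratifying to population shares instead:
  0.09×53 + 0.45×20.6 + 0.46×35.4 = 30.324%
Difference = 30.324 − 36.0222 = -5.6982 pp.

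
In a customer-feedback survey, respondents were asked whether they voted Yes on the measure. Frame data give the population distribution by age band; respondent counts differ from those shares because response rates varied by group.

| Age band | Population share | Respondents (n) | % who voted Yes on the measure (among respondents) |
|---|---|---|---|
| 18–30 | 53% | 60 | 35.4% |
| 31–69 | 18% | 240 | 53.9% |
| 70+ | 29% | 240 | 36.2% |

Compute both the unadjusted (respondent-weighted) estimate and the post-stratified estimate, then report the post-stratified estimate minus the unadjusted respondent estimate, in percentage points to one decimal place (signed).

Naive respondent-only estimate (weights = respondent counts):
  (60/540)×35.4 + (240/540)×53.9 + (240/540)×36.2 = 43.9778%
Post-stratifying to population shares instead:
  0.53×35.4 + 0.18×53.9 + 0.29×36.2 = 38.962%
Difference = 38.962 − 43.9778 = -5.0158 pp.

-5.0 percentage points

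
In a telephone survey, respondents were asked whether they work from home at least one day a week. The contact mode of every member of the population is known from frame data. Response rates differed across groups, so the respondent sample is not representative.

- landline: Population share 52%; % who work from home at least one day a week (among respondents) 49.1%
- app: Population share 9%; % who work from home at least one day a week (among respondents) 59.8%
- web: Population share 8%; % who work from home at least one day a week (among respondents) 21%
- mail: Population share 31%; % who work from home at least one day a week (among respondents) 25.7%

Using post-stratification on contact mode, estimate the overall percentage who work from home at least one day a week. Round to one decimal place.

Post-stratification weights by population share, not respondent share:
  landline: 0.52 × 49.1 = 25.532
  app: 0.09 × 59.8 = 5.382
  web: 0.08 × 21 = 1.68
  mail: 0.31 × 25.7 = 7.967
Post-stratified estimate = 40.561 → 40.6%.

40.6%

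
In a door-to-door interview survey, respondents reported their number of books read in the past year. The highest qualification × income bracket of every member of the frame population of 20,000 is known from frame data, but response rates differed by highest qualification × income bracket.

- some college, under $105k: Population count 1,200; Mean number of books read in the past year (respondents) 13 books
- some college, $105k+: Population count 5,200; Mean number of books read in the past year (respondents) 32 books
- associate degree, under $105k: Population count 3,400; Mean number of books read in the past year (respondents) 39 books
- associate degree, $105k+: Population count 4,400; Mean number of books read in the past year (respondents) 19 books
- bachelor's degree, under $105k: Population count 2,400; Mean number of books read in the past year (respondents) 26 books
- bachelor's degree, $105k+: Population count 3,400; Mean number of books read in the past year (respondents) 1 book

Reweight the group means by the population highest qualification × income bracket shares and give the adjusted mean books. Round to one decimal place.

Reweight to the known highest qualification × income bracket distribution:
  some college, under $105k: (1,200/20,000) × 13 = 0.78
  some college, $105k+: (5,200/20,000) × 32 = 8.32
  associate degree, under $105k: (3,400/20,000) × 39 = 6.63
  associate degree, $105k+: (4,400/20,000) × 19 = 4.18
  bachelor's degree, under $105k: (2,400/20,000) × 26 = 3.12
  bachelor's degree, $105k+: (3,400/20,000) × 1 = 0.17
Post-stratified estimate = 23.2 → 23.2.

23.2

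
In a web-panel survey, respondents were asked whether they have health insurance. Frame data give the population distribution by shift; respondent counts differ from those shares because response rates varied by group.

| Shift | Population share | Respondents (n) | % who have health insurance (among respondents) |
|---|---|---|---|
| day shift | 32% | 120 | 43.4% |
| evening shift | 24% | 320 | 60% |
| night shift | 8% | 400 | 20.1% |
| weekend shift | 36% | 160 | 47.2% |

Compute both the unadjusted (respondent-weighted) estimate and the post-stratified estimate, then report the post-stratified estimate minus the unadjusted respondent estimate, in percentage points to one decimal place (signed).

Unadjusted (pooled respondent) estimate weights by respondent counts:
  (120/1000)×43.4 + (320/1000)×60 + (400/1000)×20.1 + (160/1000)×47.2 = 40%
Post-stratifying to population shares instead:
  0.32×43.4 + 0.24×60 + 0.08×20.1 + 0.36×47.2 = 46.888%
Difference = 46.888 − 40 = 6.888 pp.

+6.9 percentage points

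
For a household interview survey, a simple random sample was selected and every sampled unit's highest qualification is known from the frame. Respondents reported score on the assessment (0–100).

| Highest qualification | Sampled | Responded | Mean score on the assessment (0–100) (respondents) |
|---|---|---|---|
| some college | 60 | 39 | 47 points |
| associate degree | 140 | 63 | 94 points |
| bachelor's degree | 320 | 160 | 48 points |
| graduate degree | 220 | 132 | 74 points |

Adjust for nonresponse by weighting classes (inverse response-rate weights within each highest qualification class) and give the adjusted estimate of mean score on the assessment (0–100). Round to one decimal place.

64.4

Response rates by class: some college 39/60 = 65%, associate degree 63/140 = 45%, bachelor's degree 160/320 = 50%, graduate degree 132/220 = 60%.
Weighting each respondent by the inverse class response rate inflates each class back to its sampled size, so the class weight is n_sampled:
  some college: 60 × 47 = 2820
  associate degree: 140 × 94 = 13,160
  bachelor's degree: 320 × 48 = 15,360
  graduate degree: 220 × 74 = 16,280
Adjusted estimate = 47,620 / 740 = 64.3514 → 64.4.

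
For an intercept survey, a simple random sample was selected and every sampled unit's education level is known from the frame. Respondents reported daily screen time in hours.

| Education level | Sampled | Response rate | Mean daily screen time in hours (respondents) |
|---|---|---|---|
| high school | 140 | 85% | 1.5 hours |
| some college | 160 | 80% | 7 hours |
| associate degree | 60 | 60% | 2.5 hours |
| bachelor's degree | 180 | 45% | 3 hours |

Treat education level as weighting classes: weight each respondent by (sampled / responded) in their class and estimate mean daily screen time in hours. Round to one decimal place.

Weighting each respondent by the inverse class response rate inflates each class back to its sampled size, so the class weight is n_sampled:
  high school: 140 × 1.5 = 210
  some college: 160 × 7 = 1120
  associate degree: 60 × 2.5 = 150
  bachelor's degree: 180 × 3 = 540
Adjusted estimate = 2020 / 540 = 3.74074 → 3.7.

3.7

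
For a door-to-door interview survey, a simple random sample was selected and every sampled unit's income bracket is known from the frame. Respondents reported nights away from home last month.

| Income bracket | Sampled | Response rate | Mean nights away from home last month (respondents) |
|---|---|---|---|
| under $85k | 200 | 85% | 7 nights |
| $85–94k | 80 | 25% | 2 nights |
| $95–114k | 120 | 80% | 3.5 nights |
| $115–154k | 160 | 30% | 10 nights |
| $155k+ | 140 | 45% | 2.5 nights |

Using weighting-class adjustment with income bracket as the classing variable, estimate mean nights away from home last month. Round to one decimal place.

5.6

Weighting each respondent by the inverse class response rate inflates each class back to its sampled size, so the class weight is n_sampled:
  under $85k: 200 × 7 = 1400
  $85–94k: 80 × 2 = 160
  $95–114k: 120 × 3.5 = 420
  $115–154k: 160 × 10 = 1600
  $155k+: 140 × 2.5 = 350
Adjusted estimate = 3930 / 700 = 5.61429 → 5.6.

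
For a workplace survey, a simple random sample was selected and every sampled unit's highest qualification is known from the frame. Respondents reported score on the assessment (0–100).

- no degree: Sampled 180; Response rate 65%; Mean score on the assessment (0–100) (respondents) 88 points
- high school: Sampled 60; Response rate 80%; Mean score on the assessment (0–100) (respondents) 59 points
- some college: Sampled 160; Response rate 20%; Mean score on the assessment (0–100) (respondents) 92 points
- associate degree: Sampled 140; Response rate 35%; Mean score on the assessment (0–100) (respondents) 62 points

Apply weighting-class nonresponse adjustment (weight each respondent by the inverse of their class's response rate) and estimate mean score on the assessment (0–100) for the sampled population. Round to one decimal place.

79.2

With weight = n_sampled/n_responded per class, the weighted class total is n_sampled:
  no degree: 180 × 88 = 15,840
  high school: 60 × 59 = 3540
  some college: 160 × 92 = 14,720
  associate degree: 140 × 62 = 8680
Adjusted estimate = 42,780 / 540 = 79.2222 → 79.2.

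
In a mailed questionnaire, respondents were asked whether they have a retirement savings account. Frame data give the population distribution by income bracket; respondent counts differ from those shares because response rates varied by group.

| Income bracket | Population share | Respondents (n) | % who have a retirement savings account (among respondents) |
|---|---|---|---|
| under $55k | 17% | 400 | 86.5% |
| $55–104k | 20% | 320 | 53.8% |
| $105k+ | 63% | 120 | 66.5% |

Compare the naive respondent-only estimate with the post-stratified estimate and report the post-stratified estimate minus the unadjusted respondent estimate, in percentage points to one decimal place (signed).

Without adjustment, the pooled respondent share is:
  (400/840)×86.5 + (320/840)×53.8 + (120/840)×66.5 = 71.1857%
Reweighting by population income bracket shares:
  0.17×86.5 + 0.2×53.8 + 0.63×66.5 = 67.36%
Difference = 67.36 − 71.1857 = -3.8257 pp.

-3.8 percentage points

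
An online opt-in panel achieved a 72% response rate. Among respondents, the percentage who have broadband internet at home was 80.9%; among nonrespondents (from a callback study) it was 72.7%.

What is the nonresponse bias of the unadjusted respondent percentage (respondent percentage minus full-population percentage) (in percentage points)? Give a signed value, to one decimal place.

Nonresponse fraction = 1 − 0.72 = 0.28.
Bias = (nonresponse fraction) × (respondent percentage − nonrespondent percentage)
     = 0.28 × (80.9 − 72.7) = 0.28 × 8.2 = 2.296.

+2.3 percentage points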